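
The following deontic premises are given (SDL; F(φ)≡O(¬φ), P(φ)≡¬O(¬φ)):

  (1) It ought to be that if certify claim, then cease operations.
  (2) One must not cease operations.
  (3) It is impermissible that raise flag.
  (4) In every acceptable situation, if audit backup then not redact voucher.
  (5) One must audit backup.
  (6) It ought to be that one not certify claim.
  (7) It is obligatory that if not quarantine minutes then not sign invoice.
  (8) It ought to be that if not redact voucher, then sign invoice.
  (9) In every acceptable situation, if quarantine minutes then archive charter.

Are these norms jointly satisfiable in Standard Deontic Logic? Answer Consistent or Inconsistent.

Premise 1 is O(certify_claim → cease_operations), but O(certify_claim) is not derivable from the premises, so it does not yield O(cease_operations).
So O(cease_operations) is not derivable, and the apparent clash with O(¬cease_operations) does not arise.
A world satisfying every obligation exists (e.g. archive_charter=true, audit_backup=true, cease_operations=false, certify_claim=false, quarantine_minutes=true, raise_flag=false, redact_voucher=false, sign_invoice=true); no atom is both obligatory and forbidden, so the set is consistent.

Consistent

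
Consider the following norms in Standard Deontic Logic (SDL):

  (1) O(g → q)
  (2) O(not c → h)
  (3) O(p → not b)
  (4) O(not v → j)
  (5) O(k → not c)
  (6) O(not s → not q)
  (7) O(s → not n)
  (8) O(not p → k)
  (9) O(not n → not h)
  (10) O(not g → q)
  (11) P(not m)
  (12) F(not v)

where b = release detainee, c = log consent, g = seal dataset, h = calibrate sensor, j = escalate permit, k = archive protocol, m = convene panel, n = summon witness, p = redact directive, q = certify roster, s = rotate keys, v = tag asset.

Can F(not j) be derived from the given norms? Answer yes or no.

No

Premise 4 is O(not v → j), but O(not v) is not derivable from the premises, so it does not yield O(j).
No other premise forces O(j). An ideal world satisfying every premise can still have not j true, so F(not j) is not derivable.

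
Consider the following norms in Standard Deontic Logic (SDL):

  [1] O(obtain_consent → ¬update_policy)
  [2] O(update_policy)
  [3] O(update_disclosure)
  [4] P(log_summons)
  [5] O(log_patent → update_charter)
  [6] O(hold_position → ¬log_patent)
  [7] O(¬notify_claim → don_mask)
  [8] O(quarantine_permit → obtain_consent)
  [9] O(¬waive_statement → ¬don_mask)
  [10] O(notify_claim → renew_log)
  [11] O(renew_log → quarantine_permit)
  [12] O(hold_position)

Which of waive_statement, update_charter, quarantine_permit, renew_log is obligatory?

waive_statement

From premise 2 we have O(update_policy).
Premise 1 is O(obtain_consent → ¬update_policy); contrapositively O(update_policy → ¬obtain_consent). Since O(update_policy) holds, K gives O(¬obtain_consent).
Premise 8 is O(quarantine_permit → obtain_consent); contrapositively O(¬obtain_consent → ¬quarantine_permit). Since O(¬obtain_consent) holds, K gives O(¬quarantine_permit).
Premise 11 is O(renew_log → quarantine_permit); contrapositively O(¬quarantine_permit → ¬renew_log). Since O(¬quarantine_permit) holds, K gives O(¬renew_log).
Premise 10, O(notify_claim → renew_log), contraposes to O(¬renew_log → ¬notify_claim); with O(¬renew_log) we get O(¬notify_claim).
Premise 7 is O(¬notify_claim → don_mask); since O(¬notify_claim), deontic closure gives O(don_mask).
Premise 9, O(¬waive_statement → ¬don_mask), contraposes to O(don_mask → waive_statement); with O(don_mask) we get O(waive_statement).
So O(waive_statement) holds — waive_statement is obligatory. None of the other listed options is made obligatory by any chain of premises.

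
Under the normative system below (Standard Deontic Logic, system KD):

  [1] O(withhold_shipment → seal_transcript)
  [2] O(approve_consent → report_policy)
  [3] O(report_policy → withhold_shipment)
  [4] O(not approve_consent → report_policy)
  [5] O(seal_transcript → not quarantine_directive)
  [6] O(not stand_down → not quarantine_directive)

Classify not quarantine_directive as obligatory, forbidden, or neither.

Obligatory

Premises 2 and 4 are O(approve_consent → report_policy) and O(not approve_consent → report_policy); every ideal world satisfies approve_consent or not approve_consent, so in either case report_policy holds — hence O(report_policy).
From O(report_policy) and premise 3, O(report_policy → withhold_shipment), we obtain O(withhold_shipment).
Applying K to premise 1 (O(withhold_shipment → seal_transcript)) and O(withhold_shipment) yields O(seal_transcript).
From O(seal_transcript) and premise 5, O(seal_transcript → not quarantine_directive), we obtain O(not quarantine_directive).
Premise 6 does not contribute to this derivation.
Hence not quarantine_directive is obligatory.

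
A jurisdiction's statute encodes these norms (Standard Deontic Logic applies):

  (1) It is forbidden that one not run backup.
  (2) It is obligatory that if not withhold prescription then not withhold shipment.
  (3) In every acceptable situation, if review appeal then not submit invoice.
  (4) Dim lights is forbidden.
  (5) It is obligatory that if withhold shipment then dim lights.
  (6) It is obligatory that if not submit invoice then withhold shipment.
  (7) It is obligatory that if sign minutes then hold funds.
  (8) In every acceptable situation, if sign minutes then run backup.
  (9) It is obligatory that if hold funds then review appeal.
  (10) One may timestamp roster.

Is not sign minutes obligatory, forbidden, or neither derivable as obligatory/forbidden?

Obligatory

F(dim_lights) at premise 4 means O(¬dim_lights).
The contrapositive of premise 5 (O(withhold_shipment → dim_lights)) is O(¬dim_lights → ¬withhold_shipment), and O(¬dim_lights) is already established, so O(¬withhold_shipment).
The contrapositive of premise 6 (O(¬submit_invoice → withhold_shipment)) is O(¬withhold_shipment → submit_invoice), and O(¬withhold_shipment) is already established, so O(submit_invoice).
Premise 3 is O(review_appeal → ¬submit_invoice); contrapositively O(submit_invoice → ¬review_appeal). Since O(submit_invoice) holds, K gives O(¬review_appeal).
Premise 9 is O(hold_funds → review_appeal); contrapositively O(¬review_appeal → ¬hold_funds). Since O(¬review_appeal) holds, K gives O(¬hold_funds).
Premise 7 is O(sign_minutes → hold_funds); contrapositively O(¬hold_funds → ¬sign_minutes). Since O(¬hold_funds) holds, K gives O(¬sign_minutes).
Premises 1, 2, 8, 10 do not contribute to this derivation.
Hence ¬sign_minutes is obligatory.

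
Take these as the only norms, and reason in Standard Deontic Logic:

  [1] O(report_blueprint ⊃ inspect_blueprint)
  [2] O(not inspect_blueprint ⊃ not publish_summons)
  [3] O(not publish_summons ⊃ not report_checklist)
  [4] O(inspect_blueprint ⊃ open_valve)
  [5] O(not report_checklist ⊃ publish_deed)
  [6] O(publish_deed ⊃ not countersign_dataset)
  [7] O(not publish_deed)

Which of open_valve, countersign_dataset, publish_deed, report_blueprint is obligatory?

open_valve

From premise 7 we have O(not publish_deed).
The contrapositive of premise 5 (O(not report_checklist ⊃ publish_deed)) is O(not publish_deed ⊃ report_checklist), and O(not publish_deed) is already established, so O(report_checklist).
The contrapositive of premise 3 (O(not publish_summons ⊃ not report_checklist)) is O(report_checklist ⊃ publish_summons), and O(report_checklist) is already established, so O(publish_summons).
Premise 2, O(not inspect_blueprint ⊃ not publish_summons), contraposes to O(publish_summons ⊃ inspect_blueprint); with O(publish_summons) we get O(inspect_blueprint).
Applying K to premise 4 (O(inspect_blueprint ⊃ open_valve)) and O(inspect_blueprint) yields O(open_valve).
So O(open_valve) holds — open_valve is obligatory. None of the other listed options is made obligatory by any chain of premises.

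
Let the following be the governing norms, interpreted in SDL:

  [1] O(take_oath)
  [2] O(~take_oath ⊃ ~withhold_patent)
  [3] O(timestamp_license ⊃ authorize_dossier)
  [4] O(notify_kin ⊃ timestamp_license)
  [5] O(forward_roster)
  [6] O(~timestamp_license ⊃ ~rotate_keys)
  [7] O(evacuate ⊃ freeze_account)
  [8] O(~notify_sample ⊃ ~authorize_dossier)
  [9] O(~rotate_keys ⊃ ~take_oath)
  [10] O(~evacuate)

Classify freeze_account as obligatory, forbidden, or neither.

Neither

Premise 7 is O(evacuate ⊃ freeze_account), but O(evacuate) is not derivable from the premises, so it does not yield O(freeze_account).
No premise or chain of K-axiom applications forces O(freeze_account), and none forces O(~freeze_account). So freeze_account is neither obligatory nor forbidden under these norms.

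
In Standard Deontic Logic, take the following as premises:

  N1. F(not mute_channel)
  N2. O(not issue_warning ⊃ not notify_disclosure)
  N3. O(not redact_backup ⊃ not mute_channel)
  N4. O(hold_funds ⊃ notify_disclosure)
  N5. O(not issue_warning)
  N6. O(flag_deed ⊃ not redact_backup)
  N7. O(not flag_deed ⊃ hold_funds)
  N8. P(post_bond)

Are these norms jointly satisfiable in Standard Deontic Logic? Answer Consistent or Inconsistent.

Inconsistent

F(not mute_channel) at premise 1 means O(mute_channel).
Premise 3, O(not redact_backup ⊃ not mute_channel), contraposes to O(mute_channel ⊃ redact_backup); with O(mute_channel) we get O(redact_backup).
Premise 6, O(flag_deed ⊃ not redact_backup), contraposes to O(redact_backup ⊃ not flag_deed); with O(redact_backup) we get O(not flag_deed).
Applying K to premise 7 (O(not flag_deed ⊃ hold_funds)) and O(not flag_deed) yields O(hold_funds).
With premise 4, O(hold_funds ⊃ notify_disclosure), the K-axiom yields O(notify_disclosure).
Premise 2 is O(not issue_warning ⊃ not notify_disclosure); contrapositively O(notify_disclosure ⊃ issue_warning). Since O(notify_disclosure) holds, K gives O(issue_warning).
Yet premise 5 states O(not issue_warning).
We now have both O(issue_warning) and O(not issue_warning) — issue_warning is simultaneously obligatory and forbidden, violating the D-axiom.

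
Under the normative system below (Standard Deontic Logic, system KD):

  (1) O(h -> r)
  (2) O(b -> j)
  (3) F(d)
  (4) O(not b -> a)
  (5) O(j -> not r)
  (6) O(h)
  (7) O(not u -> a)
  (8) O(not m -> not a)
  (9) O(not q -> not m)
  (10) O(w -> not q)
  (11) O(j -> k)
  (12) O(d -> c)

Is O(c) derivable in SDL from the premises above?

No

Premise 12 is O(d -> c), but O(d) is not derivable from the premises, so it does not yield O(c).
No other premise forces O(c). An ideal world satisfying every premise can still have c false, so O(c) is not derivable.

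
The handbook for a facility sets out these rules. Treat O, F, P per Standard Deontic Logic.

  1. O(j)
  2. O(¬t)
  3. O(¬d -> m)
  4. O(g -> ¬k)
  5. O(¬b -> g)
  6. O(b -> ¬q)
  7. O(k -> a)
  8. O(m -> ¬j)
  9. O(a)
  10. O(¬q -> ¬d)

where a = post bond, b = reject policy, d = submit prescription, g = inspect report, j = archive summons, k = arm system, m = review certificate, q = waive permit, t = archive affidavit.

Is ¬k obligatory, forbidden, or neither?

Premise 1 gives O(j).
Premise 8 is O(m -> ¬j); contrapositively O(j -> ¬m). Since O(j) holds, K gives O(¬m).
Premise 3 is O(¬d -> m); contrapositively O(¬m -> d). Since O(¬m) holds, K gives O(d).
Premise 10 is O(¬q -> ¬d); contrapositively O(d -> q). Since O(d) holds, K gives O(q).
The contrapositive of premise 6 (O(b -> ¬q)) is O(q -> ¬b), and O(q) is already established, so O(¬b).
With premise 5, O(¬b -> g), the K-axiom yields O(g).
Applying K to premise 4 (O(g -> ¬k)) and O(g) yields O(¬k).
Premises 2, 7, 9 do not contribute to this derivation.
Hence ¬k is obligatory.

Obligatory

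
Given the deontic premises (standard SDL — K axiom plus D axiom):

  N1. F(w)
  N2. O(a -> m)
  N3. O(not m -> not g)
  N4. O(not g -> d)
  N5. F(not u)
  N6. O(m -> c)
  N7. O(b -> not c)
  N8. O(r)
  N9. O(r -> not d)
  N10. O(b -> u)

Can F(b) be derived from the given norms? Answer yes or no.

Yes

From premise 8 we have O(r).
With premise 9, O(r -> not d), the K-axiom yields O(not d).
Premise 4 is O(not g -> d); contrapositively O(not d -> g). Since O(not d) holds, K gives O(g).
Premise 3, O(not m -> not g), contraposes to O(g -> m); with O(g) we get O(m).
With premise 6, O(m -> c), the K-axiom yields O(c).
Premise 7, O(b -> not c), contraposes to O(c -> not b); with O(c) we get O(not b).
Premises 1, 2, 5, 10 do not contribute to this derivation.
So O(not b) holds, i.e. F(b). The claim follows.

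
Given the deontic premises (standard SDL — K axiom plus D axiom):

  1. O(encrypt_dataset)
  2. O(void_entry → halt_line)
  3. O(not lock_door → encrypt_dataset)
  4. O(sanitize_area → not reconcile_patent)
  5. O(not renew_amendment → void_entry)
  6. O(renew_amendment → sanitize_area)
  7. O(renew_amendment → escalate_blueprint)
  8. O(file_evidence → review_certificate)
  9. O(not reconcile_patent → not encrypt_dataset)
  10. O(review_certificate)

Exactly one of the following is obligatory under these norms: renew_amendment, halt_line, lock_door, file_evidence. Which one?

halt_line

From premise 1 we have O(encrypt_dataset).
Premise 9, O(not reconcile_patent → not encrypt_dataset), contraposes to O(encrypt_dataset → reconcile_patent); with O(encrypt_dataset) we get O(reconcile_patent).
The contrapositive of premise 4 (O(sanitize_area → not reconcile_patent)) is O(reconcile_patent → not sanitize_area), and O(reconcile_patent) is already established, so O(not sanitize_area).
The contrapositive of premise 6 (O(renew_amendment → sanitize_area)) is O(not sanitize_area → not renew_amendment), and O(not sanitize_area) is already established, so O(not renew_amendment).
With premise 5, O(not renew_amendment → void_entry), the K-axiom yields O(void_entry).
Applying K to premise 2 (O(void_entry → halt_line)) and O(void_entry) yields O(halt_line).
So O(halt_line) holds — halt_line is obligatory. None of the other listed options is made obligatory by any chain of premises.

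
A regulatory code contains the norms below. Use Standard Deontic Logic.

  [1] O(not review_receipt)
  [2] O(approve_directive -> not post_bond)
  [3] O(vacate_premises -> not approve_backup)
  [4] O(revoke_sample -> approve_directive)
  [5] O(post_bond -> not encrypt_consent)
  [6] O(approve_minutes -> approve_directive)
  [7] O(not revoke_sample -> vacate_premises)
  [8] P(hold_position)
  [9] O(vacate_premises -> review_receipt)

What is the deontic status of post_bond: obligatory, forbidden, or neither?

Forbidden

Premise 1 states O(not review_receipt) outright.
Premise 9 is O(vacate_premises -> review_receipt); contrapositively O(not review_receipt -> not vacate_premises). Since O(not review_receipt) holds, K gives O(not vacate_premises).
The contrapositive of premise 7 (O(not revoke_sample -> vacate_premises)) is O(not vacate_premises -> revoke_sample), and O(not vacate_premises) is already established, so O(revoke_sample).
Premise 4 is O(revoke_sample -> approve_directive); since O(revoke_sample), deontic closure gives O(approve_directive).
Applying K to premise 2 (O(approve_directive -> not post_bond)) and O(approve_directive) yields O(not post_bond).
Premises 3, 5, 6, 8 do not contribute to this derivation.
Thus O(not post_bond), which is F(post_bond): post_bond is forbidden.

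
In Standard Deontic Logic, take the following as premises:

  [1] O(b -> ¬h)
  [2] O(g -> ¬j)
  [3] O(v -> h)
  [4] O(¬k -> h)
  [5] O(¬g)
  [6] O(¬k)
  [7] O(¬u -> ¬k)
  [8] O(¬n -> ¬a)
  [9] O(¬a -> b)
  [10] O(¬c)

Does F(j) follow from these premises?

Premise 2 is O(g -> ¬j), but O(g) is not derivable from the premises, so it does not yield O(¬j).
No other premise forces O(¬j). An ideal world satisfying every premise can still have j true, so F(j) is not derivable.

No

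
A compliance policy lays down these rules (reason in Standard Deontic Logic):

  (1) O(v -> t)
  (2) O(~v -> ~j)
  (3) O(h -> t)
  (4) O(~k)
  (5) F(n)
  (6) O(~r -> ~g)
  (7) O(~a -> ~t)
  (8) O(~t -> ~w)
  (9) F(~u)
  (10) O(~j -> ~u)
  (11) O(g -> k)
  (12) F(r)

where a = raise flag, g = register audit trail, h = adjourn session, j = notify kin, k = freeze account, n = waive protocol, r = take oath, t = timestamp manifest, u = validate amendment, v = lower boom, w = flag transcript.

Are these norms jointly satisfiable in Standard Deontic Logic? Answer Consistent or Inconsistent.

Consistent

Premise 11 is O(g -> k), but O(g) is not derivable from the premises, so it does not yield O(k).
So O(k) is not derivable, and the apparent clash with O(~k) does not arise.
A world satisfying every obligation exists (e.g. a=true, g=false, h=false, j=true, k=false, n=false, r=false, t=true, u=true, v=true, w=false); no atom is both obligatory and forbidden, so the set is consistent.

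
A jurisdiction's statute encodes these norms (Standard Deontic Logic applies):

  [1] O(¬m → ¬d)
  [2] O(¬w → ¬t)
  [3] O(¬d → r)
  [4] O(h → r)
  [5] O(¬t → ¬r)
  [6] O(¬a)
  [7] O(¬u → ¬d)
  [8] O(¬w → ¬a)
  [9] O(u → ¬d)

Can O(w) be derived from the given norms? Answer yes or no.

By case analysis on u: premise 9 gives O(u → ¬d) and premise 7 gives O(¬u → ¬d), so O(¬d) either way.
With premise 3, O(¬d → r), the K-axiom yields O(r).
The contrapositive of premise 5 (O(¬t → ¬r)) is O(r → t), and O(r) is already established, so O(t).
Premise 2, O(¬w → ¬t), contraposes to O(t → w); with O(t) we get O(w).
Premises 1, 4, 6, 8 do not contribute to this derivation.
So O(w) follows.

Yes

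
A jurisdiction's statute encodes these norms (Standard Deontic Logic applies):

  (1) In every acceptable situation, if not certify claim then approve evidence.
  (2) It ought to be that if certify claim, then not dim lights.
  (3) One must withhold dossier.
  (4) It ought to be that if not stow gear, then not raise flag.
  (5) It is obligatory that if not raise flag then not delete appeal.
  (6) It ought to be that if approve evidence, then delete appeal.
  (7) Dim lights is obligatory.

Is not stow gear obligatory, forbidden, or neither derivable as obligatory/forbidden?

Forbidden

From premise 7 we have O(dim_lights).
The contrapositive of premise 2 (O(certify_claim → ¬dim_lights)) is O(dim_lights → ¬certify_claim), and O(dim_lights) is already established, so O(¬certify_claim).
Applying K to premise 1 (O(¬certify_claim → approve_evidence)) and O(¬certify_claim) yields O(approve_evidence).
Applying K to premise 6 (O(approve_evidence → delete_appeal)) and O(approve_evidence) yields O(delete_appeal).
The contrapositive of premise 5 (O(¬raise_flag → ¬delete_appeal)) is O(delete_appeal → raise_flag), and O(delete_appeal) is already established, so O(raise_flag).
The contrapositive of premise 4 (O(¬stow_gear → ¬raise_flag)) is O(raise_flag → stow_gear), and O(raise_flag) is already established, so O(stow_gear).
Premise 3 does not contribute to this derivation.
Thus O(stow_gear), which is F(¬stow_gear): ¬stow_gear is forbidden.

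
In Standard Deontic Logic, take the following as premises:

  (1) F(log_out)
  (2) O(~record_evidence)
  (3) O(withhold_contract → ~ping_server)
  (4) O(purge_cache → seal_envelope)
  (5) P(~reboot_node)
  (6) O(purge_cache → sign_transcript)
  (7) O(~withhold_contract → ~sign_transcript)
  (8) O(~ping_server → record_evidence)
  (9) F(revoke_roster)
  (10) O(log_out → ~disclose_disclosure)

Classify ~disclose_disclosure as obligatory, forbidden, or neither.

Premise 10 is O(log_out → ~disclose_disclosure), but O(log_out) is not derivable from the premises, so it does not yield O(~disclose_disclosure).
No premise or chain of K-axiom applications forces O(~disclose_disclosure), and none forces O(disclose_disclosure). So ~disclose_disclosure is neither obligatory nor forbidden under these norms.

Neither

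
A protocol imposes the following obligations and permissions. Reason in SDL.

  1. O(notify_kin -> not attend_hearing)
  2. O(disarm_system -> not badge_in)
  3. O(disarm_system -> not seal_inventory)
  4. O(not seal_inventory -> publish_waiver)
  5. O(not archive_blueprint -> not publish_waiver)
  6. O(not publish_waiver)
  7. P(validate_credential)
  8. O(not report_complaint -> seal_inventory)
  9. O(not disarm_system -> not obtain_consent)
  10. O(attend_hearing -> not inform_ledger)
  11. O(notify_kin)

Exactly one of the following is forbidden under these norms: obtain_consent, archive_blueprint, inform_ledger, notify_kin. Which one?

From premise 6 we have O(not publish_waiver).
Premise 4 is O(not seal_inventory -> publish_waiver); contrapositively O(not publish_waiver -> seal_inventory). Since O(not publish_waiver) holds, K gives O(seal_inventory).
Premise 3 is O(disarm_system -> not seal_inventory); contrapositively O(seal_inventory -> not disarm_system). Since O(seal_inventory) holds, K gives O(not disarm_system).
Premise 9 is O(not disarm_system -> not obtain_consent); since O(not disarm_system), deontic closure gives O(not obtain_consent).
So O(not obtain_consent) holds, i.e. obtain_consent is forbidden. None of the other listed options is forbidden under the premises.

obtain_consent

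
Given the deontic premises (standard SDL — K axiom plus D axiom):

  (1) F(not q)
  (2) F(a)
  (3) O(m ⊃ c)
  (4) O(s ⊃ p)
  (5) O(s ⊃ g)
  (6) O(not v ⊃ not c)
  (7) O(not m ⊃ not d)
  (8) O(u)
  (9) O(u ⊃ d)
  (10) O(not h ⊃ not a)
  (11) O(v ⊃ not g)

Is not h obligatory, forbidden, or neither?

Neither

Premise 10 is O(not h ⊃ not a); even if O(not a) held, inferring O(not h) would be affirming the consequent — invalid.
No premise or chain of K-axiom applications forces O(not h), and none forces O(h). So not h is neither obligatory nor forbidden under these norms.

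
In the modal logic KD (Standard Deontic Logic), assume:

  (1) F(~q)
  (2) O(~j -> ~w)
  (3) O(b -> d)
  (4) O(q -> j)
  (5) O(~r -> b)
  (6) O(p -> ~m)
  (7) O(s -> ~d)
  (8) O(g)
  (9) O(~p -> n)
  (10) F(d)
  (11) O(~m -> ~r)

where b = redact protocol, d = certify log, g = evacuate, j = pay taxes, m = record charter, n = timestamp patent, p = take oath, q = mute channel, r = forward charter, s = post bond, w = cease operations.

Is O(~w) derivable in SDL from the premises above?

Premise 2 is O(~j -> ~w), but O(~j) is not derivable from the premises, so it does not yield O(~w).
No other premise forces O(~w). An ideal world satisfying every premise can still have ~w false, so O(~w) is not derivable.

No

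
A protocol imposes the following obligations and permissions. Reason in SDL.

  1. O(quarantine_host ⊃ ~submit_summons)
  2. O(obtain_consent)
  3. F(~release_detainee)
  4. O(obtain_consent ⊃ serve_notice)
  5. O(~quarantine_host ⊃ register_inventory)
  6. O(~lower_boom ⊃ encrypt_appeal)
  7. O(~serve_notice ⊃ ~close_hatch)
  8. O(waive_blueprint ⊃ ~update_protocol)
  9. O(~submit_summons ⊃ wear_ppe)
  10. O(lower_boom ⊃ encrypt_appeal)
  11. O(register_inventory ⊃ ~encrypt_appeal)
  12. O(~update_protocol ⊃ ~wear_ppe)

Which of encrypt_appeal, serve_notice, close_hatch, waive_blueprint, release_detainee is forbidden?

waive_blueprint

Premises 6 and 10 are O(~lower_boom ⊃ encrypt_appeal) and O(lower_boom ⊃ encrypt_appeal); every ideal world satisfies ~lower_boom or lower_boom, so in either case encrypt_appeal holds — hence O(encrypt_appeal).
Premise 11 is O(register_inventory ⊃ ~encrypt_appeal); contrapositively O(encrypt_appeal ⊃ ~register_inventory). Since O(encrypt_appeal) holds, K gives O(~register_inventory).
Premise 5, O(~quarantine_host ⊃ register_inventory), contraposes to O(~register_inventory ⊃ quarantine_host); with O(~register_inventory) we get O(quarantine_host).
Premise 1 is O(quarantine_host ⊃ ~submit_summons); since O(quarantine_host), deontic closure gives O(~submit_summons).
Applying K to premise 9 (O(~submit_summons ⊃ wear_ppe)) and O(~submit_summons) yields O(wear_ppe).
The contrapositive of premise 12 (O(~update_protocol ⊃ ~wear_ppe)) is O(wear_ppe ⊃ update_protocol), and O(wear_ppe) is already established, so O(update_protocol).
Premise 8, O(waive_blueprint ⊃ ~update_protocol), contraposes to O(update_protocol ⊃ ~waive_blueprint); with O(update_protocol) we get O(~waive_blueprint).
So O(~waive_blueprint) holds, i.e. waive_blueprint is forbidden. None of the other listed options is forbidden under the premises.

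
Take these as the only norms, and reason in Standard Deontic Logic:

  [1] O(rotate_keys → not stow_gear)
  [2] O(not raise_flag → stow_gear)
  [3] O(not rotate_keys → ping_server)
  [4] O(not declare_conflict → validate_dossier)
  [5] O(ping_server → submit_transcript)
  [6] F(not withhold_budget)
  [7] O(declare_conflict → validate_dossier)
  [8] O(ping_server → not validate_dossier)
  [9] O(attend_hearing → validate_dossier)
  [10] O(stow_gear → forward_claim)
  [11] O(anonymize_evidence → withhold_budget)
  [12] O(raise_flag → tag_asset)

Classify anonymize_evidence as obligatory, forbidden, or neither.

Premise 11 is O(anonymize_evidence → withhold_budget); even if O(withhold_budget) held, inferring O(anonymize_evidence) would be affirming the consequent — invalid.
No premise or chain of K-axiom applications forces O(anonymize_evidence), and none forces O(not anonymize_evidence). So anonymize_evidence is neither obligatory nor forbidden under these norms.

Neither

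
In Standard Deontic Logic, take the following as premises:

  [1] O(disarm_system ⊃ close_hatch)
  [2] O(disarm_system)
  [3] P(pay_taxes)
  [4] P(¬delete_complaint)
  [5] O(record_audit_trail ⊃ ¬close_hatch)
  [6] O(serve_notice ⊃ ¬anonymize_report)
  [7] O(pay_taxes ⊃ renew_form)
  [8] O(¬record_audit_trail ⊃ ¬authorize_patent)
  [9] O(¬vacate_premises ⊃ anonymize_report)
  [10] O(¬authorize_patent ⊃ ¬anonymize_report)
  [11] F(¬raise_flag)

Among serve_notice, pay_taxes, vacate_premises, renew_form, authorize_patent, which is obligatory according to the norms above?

Premise 2 gives O(disarm_system).
With premise 1, O(disarm_system ⊃ close_hatch), the K-axiom yields O(close_hatch).
Premise 5 is O(record_audit_trail ⊃ ¬close_hatch); contrapositively O(close_hatch ⊃ ¬record_audit_trail). Since O(close_hatch) holds, K gives O(¬record_audit_trail).
Premise 8 is O(¬record_audit_trail ⊃ ¬authorize_patent); since O(¬record_audit_trail), deontic closure gives O(¬authorize_patent).
Premise 10 is O(¬authorize_patent ⊃ ¬anonymize_report); since O(¬authorize_patent), deontic closure gives O(¬anonymize_report).
Premise 9 is O(¬vacate_premises ⊃ anonymize_report); contrapositively O(¬anonymize_report ⊃ vacate_premises). Since O(¬anonymize_report) holds, K gives O(vacate_premises).
So O(vacate_premises) holds — vacate_premises is obligatory. None of the other listed options is made obligatory by any chain of premises.

vacate_premises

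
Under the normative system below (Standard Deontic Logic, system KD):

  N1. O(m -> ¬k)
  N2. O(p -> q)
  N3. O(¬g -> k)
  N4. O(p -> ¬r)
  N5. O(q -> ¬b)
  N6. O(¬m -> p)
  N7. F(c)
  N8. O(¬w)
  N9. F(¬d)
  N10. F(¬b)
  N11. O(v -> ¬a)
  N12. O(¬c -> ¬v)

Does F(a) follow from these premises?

No

Premise 11 is O(v -> ¬a), but O(v) is not derivable from the premises, so it does not yield O(¬a).
No other premise forces O(¬a). An ideal world satisfying every premise can still have a true, so F(a) is not derivable.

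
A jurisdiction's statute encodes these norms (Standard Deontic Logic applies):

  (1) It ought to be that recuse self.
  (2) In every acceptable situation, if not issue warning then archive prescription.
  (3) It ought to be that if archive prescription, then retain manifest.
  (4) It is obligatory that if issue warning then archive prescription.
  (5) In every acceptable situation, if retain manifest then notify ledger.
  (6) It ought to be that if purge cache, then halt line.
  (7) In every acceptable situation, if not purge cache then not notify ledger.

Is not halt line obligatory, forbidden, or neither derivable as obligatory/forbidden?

Forbidden

By case analysis on issue_warning: premise 4 gives O(issue_warning → archive_prescription) and premise 2 gives O(¬issue_warning → archive_prescription), so O(archive_prescription) either way.
From O(archive_prescription) and premise 3, O(archive_prescription → retain_manifest), we obtain O(retain_manifest).
From O(retain_manifest) and premise 5, O(retain_manifest → notify_ledger), we obtain O(notify_ledger).
Premise 7, O(¬purge_cache → ¬notify_ledger), contraposes to O(notify_ledger → purge_cache); with O(notify_ledger) we get O(purge_cache).
From O(purge_cache) and premise 6, O(purge_cache → halt_line), we obtain O(halt_line).
Premise 1 does not contribute to this derivation.
Thus O(halt_line), which is F(¬halt_line): ¬halt_line is forbidden.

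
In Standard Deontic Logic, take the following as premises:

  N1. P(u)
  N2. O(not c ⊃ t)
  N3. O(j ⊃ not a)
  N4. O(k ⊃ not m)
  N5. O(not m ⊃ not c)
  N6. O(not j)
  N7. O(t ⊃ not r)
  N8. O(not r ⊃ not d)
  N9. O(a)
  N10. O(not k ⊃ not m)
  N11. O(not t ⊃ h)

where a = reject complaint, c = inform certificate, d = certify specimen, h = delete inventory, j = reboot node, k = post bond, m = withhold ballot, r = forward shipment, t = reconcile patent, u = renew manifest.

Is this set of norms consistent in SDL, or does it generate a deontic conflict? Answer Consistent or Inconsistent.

Premise 3 is O(j ⊃ not a), but O(j) is not derivable from the premises, so it does not yield O(not a).
So O(not a) is not derivable, and the apparent clash with O(a) does not arise.
A world satisfying every obligation exists (e.g. a=true, c=false, d=false, h=false, j=false, k=false, m=false, r=false, t=true, u=false); no atom is both obligatory and forbidden, so the set is consistent.

Consistent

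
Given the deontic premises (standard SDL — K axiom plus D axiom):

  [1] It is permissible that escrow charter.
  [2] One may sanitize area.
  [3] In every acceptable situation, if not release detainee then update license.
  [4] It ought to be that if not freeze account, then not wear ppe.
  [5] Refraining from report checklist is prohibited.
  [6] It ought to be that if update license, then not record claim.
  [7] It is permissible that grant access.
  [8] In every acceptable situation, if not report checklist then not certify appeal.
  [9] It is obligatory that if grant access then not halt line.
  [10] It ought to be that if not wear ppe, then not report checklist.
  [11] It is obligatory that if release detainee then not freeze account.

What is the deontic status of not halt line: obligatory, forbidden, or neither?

Premise 9 is O(grant_access → ¬halt_line), but O(grant_access) is not derivable from the premises (the permission P(grant_access) asserts only ¬O(¬grant_access), not O(grant_access)), so it does not yield O(¬halt_line).
No premise or chain of K-axiom applications forces O(¬halt_line), and none forces O(halt_line). So ¬halt_line is neither obligatory nor forbidden under these norms.

Neither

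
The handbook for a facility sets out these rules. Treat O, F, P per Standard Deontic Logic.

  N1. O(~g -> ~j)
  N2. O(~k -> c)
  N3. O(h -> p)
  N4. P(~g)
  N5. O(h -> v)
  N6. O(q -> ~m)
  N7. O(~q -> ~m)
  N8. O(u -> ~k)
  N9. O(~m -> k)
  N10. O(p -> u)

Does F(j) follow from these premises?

Premise 1 is O(~g -> ~j), but O(~g) is not derivable from the premises (the permission P(~g) asserts only ~O(g), not O(~g)), so it does not yield O(~j).
No other premise forces O(~j). An ideal world satisfying every premise can still have j true, so F(j) is not derivable.

No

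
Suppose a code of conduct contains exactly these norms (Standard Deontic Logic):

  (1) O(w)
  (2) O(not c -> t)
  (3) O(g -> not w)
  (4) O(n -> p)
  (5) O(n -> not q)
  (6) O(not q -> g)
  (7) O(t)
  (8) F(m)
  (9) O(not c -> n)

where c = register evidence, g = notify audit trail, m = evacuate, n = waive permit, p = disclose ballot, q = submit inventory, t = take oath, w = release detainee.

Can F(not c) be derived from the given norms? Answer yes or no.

Yes

From premise 1 we have O(w).
Premise 3, O(g -> not w), contraposes to O(w -> not g); with O(w) we get O(not g).
Premise 6, O(not q -> g), contraposes to O(not g -> q); with O(not g) we get O(q).
Premise 5 is O(n -> not q); contrapositively O(q -> not n). Since O(q) holds, K gives O(not n).
Premise 9 is O(not c -> n); contrapositively O(not n -> c). Since O(not n) holds, K gives O(c).
Premises 2, 4, 7, 8 do not contribute to this derivation.
So O(c) holds, i.e. F(not c). The claim follows.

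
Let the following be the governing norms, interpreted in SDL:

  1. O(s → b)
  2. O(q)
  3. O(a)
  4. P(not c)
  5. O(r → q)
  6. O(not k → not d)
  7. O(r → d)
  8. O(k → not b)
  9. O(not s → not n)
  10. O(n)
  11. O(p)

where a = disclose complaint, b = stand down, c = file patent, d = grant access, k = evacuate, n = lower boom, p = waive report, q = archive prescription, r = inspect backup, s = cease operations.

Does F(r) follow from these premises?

Premise 10 states O(n) outright.
Premise 9 is O(not s → not n); contrapositively O(n → s). Since O(n) holds, K gives O(s).
With premise 1, O(s → b), the K-axiom yields O(b).
Premise 8, O(k → not b), contraposes to O(b → not k); with O(b) we get O(not k).
Applying K to premise 6 (O(not k → not d)) and O(not k) yields O(not d).
The contrapositive of premise 7 (O(r → d)) is O(not d → not r), and O(not d) is already established, so O(not r).
Premises 2, 3, 4, 5, 11 do not contribute to this derivation.
So O(not r) holds, i.e. F(r). The claim follows.

Yes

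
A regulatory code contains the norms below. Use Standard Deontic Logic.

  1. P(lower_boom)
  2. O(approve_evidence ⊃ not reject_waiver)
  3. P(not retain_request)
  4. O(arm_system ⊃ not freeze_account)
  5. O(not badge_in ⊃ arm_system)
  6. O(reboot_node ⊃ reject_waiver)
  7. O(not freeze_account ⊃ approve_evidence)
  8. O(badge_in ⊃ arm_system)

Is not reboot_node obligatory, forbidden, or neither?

Premises 8 and 5 cover both cases: O(badge_in ⊃ arm_system) and O(not badge_in ⊃ arm_system). Since badge_in ∨ not badge_in is a tautology, O(arm_system) follows.
Premise 4 is O(arm_system ⊃ not freeze_account); since O(arm_system), deontic closure gives O(not freeze_account).
From O(not freeze_account) and premise 7, O(not freeze_account ⊃ approve_evidence), we obtain O(approve_evidence).
With premise 2, O(approve_evidence ⊃ not reject_waiver), the K-axiom yields O(not reject_waiver).
Premise 6 is O(reboot_node ⊃ reject_waiver); contrapositively O(not reject_waiver ⊃ not reboot_node). Since O(not reject_waiver) holds, K gives O(not reboot_node).
Premises 1, 3 do not contribute to this derivation.
Hence not reboot_node is obligatory.

Obligatory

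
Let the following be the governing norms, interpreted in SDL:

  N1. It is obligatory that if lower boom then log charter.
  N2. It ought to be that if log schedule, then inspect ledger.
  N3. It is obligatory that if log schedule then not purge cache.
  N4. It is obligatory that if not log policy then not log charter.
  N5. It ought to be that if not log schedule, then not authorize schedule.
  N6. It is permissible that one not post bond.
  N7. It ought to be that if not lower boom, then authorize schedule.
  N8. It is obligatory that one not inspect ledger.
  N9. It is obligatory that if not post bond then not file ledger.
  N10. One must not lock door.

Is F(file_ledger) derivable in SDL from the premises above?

No

Premise 9 is O(¬post_bond → ¬file_ledger), but O(¬post_bond) is not derivable from the premises (the permission P(¬post_bond) asserts only ¬O(post_bond), not O(¬post_bond)), so it does not yield O(¬file_ledger).
No other premise forces O(¬file_ledger). An ideal world satisfying every premise can still have file_ledger true, so F(file_ledger) is not derivable.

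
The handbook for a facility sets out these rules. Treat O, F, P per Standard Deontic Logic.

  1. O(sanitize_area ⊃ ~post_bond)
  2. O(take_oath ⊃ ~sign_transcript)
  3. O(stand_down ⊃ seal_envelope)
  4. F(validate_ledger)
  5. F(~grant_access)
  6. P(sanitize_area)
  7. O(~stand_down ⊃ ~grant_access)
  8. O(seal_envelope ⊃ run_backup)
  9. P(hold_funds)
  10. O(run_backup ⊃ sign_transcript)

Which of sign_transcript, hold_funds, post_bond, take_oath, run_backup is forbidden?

take_oath

F(~grant_access) at premise 5 means O(grant_access).
Premise 7 is O(~stand_down ⊃ ~grant_access); contrapositively O(grant_access ⊃ stand_down). Since O(grant_access) holds, K gives O(stand_down).
Applying K to premise 3 (O(stand_down ⊃ seal_envelope)) and O(stand_down) yields O(seal_envelope).
With premise 8, O(seal_envelope ⊃ run_backup), the K-axiom yields O(run_backup).
Premise 10 is O(run_backup ⊃ sign_transcript); since O(run_backup), deontic closure gives O(sign_transcript).
The contrapositive of premise 2 (O(take_oath ⊃ ~sign_transcript)) is O(sign_transcript ⊃ ~take_oath), and O(sign_transcript) is already established, so O(~take_oath).
So O(~take_oath) holds, i.e. take_oath is forbidden. None of the other listed options is forbidden under the premises.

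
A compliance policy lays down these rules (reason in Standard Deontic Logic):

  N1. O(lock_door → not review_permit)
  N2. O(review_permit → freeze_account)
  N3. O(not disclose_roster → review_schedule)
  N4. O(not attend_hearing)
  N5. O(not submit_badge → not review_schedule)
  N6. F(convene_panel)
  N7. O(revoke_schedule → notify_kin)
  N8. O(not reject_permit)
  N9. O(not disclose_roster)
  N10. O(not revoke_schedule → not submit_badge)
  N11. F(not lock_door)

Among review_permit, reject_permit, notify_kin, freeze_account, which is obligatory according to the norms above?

From premise 9 we have O(not disclose_roster).
Premise 3 is O(not disclose_roster → review_schedule); since O(not disclose_roster), deontic closure gives O(review_schedule).
Premise 5, O(not submit_badge → not review_schedule), contraposes to O(review_schedule → submit_badge); with O(review_schedule) we get O(submit_badge).
Premise 10, O(not revoke_schedule → not submit_badge), contraposes to O(submit_badge → revoke_schedule); with O(submit_badge) we get O(revoke_schedule).
From O(revoke_schedule) and premise 7, O(revoke_schedule → notify_kin), we obtain O(notify_kin).
So O(notify_kin) holds — notify_kin is obligatory. None of the other listed options is made obligatory by any chain of premises.

notify_kin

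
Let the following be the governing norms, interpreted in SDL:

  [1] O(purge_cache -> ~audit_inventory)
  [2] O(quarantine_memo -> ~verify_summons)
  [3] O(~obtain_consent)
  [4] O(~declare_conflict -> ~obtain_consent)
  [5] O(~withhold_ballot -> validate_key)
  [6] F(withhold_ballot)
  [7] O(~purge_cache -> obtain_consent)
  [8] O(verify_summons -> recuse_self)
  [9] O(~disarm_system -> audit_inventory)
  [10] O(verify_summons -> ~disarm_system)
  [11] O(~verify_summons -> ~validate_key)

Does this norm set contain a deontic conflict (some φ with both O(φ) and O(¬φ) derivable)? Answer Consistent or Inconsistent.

Inconsistent

Premise 3 states O(~obtain_consent) outright.
Premise 7 is O(~purge_cache -> obtain_consent); contrapositively O(~obtain_consent -> purge_cache). Since O(~obtain_consent) holds, K gives O(purge_cache).
With premise 1, O(purge_cache -> ~audit_inventory), the K-axiom yields O(~audit_inventory).
The contrapositive of premise 9 (O(~disarm_system -> audit_inventory)) is O(~audit_inventory -> disarm_system), and O(~audit_inventory) is already established, so O(disarm_system).
Premise 10, O(verify_summons -> ~disarm_system), contraposes to O(disarm_system -> ~verify_summons); with O(disarm_system) we get O(~verify_summons).
From O(~verify_summons) and premise 11, O(~verify_summons -> ~validate_key), we obtain O(~validate_key).
Premise 5 is O(~withhold_ballot -> validate_key); contrapositively O(~validate_key -> withhold_ballot). Since O(~validate_key) holds, K gives O(withhold_ballot).
However, F(withhold_ballot) at premise 6 amounts to O(~withhold_ballot).
We now have both O(withhold_ballot) and O(~withhold_ballot) — withhold_ballot is simultaneously obligatory and forbidden, violating the D-axiom.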